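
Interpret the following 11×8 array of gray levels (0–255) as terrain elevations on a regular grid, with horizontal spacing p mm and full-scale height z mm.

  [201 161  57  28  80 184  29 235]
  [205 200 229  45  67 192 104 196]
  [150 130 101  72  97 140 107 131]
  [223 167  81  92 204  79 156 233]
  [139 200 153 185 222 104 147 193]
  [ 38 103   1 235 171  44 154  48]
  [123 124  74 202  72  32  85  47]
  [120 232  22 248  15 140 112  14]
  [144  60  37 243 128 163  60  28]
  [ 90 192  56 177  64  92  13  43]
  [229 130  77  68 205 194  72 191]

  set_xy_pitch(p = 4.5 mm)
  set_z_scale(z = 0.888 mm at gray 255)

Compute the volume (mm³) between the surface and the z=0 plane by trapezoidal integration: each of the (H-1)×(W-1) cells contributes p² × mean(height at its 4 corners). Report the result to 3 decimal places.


603.913

height_mm = gray/255 × 0.888; cell vol = 4.5² × mean(4 corners)
unit = 4.5² × 0.888 / (4×255) = 0.0176294 mm³ per gray-sum
row 0: Σ corner-gray over 7 cells = 3589  → 63.2720
row 1: Σ corner-gray over 7 cells = 3650  → 64.3474
row 2: Σ corner-gray over 7 cells = 3589  → 63.2720
row 3: Σ corner-gray over 7 cells = 4368  → 77.0053
row 4: Σ corner-gray over 7 cells = 3856  → 67.9790
row 5: Σ corner-gray over 7 cells = 2850  → 50.2438
row 6: Σ corner-gray over 7 cells = 3020  → 53.2408
row 7: Σ corner-gray over 7 cells = 3226  → 56.8725
row 8: Σ corner-gray over 7 cells = 2875  → 50.6846
row 9: Σ corner-gray over 7 cells = 3233  → 56.9959
Σ rows: total corner-gray = 34256  → 603.9131 mm³


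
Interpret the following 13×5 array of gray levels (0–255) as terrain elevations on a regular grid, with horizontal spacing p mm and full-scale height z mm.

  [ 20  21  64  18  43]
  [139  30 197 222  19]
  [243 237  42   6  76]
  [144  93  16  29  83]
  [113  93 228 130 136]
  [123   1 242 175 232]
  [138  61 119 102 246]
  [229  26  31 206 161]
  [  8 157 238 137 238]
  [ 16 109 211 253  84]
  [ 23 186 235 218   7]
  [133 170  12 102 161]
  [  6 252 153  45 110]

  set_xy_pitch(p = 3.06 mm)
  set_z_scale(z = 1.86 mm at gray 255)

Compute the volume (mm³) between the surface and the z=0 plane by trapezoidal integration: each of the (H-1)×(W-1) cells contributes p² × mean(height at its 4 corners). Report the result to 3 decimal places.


410.564

height_mm = gray/255 × 1.86; cell vol = 3.06² × mean(4 corners)
unit = 3.06² × 1.86 / (4×255) = 0.0170748 mm³ per gray-sum
row 0: Σ corner-gray over 4 cells = 1325  → 22.6241
row 1: Σ corner-gray over 4 cells = 1945  → 33.2105
row 2: Σ corner-gray over 4 cells = 1392  → 23.7681
row 3: Σ corner-gray over 4 cells = 1654  → 28.2417
row 4: Σ corner-gray over 4 cells = 2342  → 39.9892
row 5: Σ corner-gray over 4 cells = 2139  → 36.5230
row 6: Σ corner-gray over 4 cells = 1864  → 31.8274
row 7: Σ corner-gray over 4 cells = 2226  → 38.0085
row 8: Σ corner-gray over 4 cells = 2556  → 43.6432
row 9: Σ corner-gray over 4 cells = 2554  → 43.6090
row 10: Σ corner-gray over 4 cells = 2170  → 37.0523
row 11: Σ corner-gray over 4 cells = 1878  → 32.0665
Σ rows: total corner-gray = 24045  → 410.5636 mm³


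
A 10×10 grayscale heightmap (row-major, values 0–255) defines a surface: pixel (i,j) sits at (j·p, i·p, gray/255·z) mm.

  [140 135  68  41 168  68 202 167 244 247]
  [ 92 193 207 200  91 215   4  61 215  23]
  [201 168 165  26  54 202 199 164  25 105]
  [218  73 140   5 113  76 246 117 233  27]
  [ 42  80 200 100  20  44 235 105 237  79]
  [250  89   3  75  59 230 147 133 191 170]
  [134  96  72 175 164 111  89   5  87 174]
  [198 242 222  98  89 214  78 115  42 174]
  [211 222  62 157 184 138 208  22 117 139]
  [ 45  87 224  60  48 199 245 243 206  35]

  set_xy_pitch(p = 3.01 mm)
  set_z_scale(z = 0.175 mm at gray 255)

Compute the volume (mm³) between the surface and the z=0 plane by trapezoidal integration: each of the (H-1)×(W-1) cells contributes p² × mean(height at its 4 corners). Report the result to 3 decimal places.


65.825

height_mm = gray/255 × 0.175; cell vol = 3.01² × mean(4 corners)
unit = 3.01² × 0.175 / (4×255) = 0.00155443 mm³ per gray-sum
row 0: Σ corner-gray over 9 cells = 5060  → 7.8654
row 1: Σ corner-gray over 9 cells = 4799  → 7.4597
row 2: Σ corner-gray over 9 cells = 4563  → 7.0929
row 3: Σ corner-gray over 9 cells = 4414  → 6.8612
row 4: Σ corner-gray over 9 cells = 4437  → 6.8970
row 5: Σ corner-gray over 9 cells = 4180  → 6.4975
row 6: Σ corner-gray over 9 cells = 4478  → 6.9607
row 7: Σ corner-gray over 9 cells = 5142  → 7.9929
row 8: Σ corner-gray over 9 cells = 5274  → 8.1981
Σ rows: total corner-gray = 42347  → 65.8254 mm³


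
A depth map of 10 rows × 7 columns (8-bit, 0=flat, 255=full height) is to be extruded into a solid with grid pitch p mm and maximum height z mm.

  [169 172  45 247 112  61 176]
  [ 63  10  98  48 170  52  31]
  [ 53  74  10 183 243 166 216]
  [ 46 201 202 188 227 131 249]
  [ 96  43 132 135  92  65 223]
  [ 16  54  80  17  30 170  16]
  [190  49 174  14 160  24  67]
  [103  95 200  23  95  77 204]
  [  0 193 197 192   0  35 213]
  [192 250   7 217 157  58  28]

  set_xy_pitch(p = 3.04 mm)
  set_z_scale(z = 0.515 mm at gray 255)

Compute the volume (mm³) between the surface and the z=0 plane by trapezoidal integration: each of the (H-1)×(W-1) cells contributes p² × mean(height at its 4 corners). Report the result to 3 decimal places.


112.850

height_mm = gray/255 × 0.515; cell vol = 3.04² × mean(4 corners)
unit = 3.04² × 0.515 / (4×255) = 0.0046661 mm³ per gray-sum
row 0: Σ corner-gray over 6 cells = 2469  → 11.5206
row 1: Σ corner-gray over 6 cells = 2471  → 11.5299
row 2: Σ corner-gray over 6 cells = 3814  → 17.7965
row 3: Σ corner-gray over 6 cells = 3446  → 16.0794
row 4: Σ corner-gray over 6 cells = 1987  → 9.2715
row 5: Σ corner-gray over 6 cells = 1833  → 8.5530
row 6: Σ corner-gray over 6 cells = 2386  → 11.1333
row 7: Σ corner-gray over 6 cells = 2734  → 12.7571
row 8: Σ corner-gray over 6 cells = 3045  → 14.2083
Σ rows: total corner-gray = 24185  → 112.8497 mm³


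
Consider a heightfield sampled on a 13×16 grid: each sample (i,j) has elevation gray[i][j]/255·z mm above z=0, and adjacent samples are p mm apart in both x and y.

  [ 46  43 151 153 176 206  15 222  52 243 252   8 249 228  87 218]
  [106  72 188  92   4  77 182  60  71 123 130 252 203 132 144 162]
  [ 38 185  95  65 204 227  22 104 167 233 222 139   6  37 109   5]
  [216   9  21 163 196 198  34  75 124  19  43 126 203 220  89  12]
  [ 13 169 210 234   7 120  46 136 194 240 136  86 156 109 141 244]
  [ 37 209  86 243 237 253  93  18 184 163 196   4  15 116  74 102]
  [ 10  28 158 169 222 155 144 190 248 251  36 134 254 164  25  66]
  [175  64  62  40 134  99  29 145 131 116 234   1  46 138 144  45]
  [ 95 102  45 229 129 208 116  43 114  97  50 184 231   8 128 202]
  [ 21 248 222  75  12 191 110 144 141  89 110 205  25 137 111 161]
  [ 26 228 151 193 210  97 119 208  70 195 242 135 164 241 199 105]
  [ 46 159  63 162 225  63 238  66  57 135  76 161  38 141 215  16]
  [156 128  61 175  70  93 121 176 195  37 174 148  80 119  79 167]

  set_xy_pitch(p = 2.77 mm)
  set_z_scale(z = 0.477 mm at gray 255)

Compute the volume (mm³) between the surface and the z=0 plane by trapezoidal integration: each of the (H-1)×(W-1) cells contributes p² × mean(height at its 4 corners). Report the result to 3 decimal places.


height_mm = gray/255 × 0.477; cell vol = 2.77² × mean(4 corners)
unit = 2.77² × 0.477 / (4×255) = 0.00358821 mm³ per gray-sum
row 0: Σ corner-gray over 15 cells = 8162  → 29.2870
row 1: Σ corner-gray over 15 cells = 7401  → 26.5563
row 2: Σ corner-gray over 15 cells = 6941  → 24.9058
row 3: Σ corner-gray over 15 cells = 7493  → 26.8865
row 4: Σ corner-gray over 15 cells = 8146  → 29.2296
row 5: Σ corner-gray over 15 cells = 8353  → 29.9723
row 6: Σ corner-gray over 15 cells = 7418  → 26.6173
row 7: Σ corner-gray over 15 cells = 6651  → 23.8652
row 8: Σ corner-gray over 15 cells = 7487  → 26.8649
row 9: Σ corner-gray over 15 cells = 8857  → 31.7808
row 10: Σ corner-gray over 15 cells = 8695  → 31.1995
row 11: Σ corner-gray over 15 cells = 7295  → 26.1760
Σ rows: total corner-gray = 92899  → 333.3410 mm³

333.341


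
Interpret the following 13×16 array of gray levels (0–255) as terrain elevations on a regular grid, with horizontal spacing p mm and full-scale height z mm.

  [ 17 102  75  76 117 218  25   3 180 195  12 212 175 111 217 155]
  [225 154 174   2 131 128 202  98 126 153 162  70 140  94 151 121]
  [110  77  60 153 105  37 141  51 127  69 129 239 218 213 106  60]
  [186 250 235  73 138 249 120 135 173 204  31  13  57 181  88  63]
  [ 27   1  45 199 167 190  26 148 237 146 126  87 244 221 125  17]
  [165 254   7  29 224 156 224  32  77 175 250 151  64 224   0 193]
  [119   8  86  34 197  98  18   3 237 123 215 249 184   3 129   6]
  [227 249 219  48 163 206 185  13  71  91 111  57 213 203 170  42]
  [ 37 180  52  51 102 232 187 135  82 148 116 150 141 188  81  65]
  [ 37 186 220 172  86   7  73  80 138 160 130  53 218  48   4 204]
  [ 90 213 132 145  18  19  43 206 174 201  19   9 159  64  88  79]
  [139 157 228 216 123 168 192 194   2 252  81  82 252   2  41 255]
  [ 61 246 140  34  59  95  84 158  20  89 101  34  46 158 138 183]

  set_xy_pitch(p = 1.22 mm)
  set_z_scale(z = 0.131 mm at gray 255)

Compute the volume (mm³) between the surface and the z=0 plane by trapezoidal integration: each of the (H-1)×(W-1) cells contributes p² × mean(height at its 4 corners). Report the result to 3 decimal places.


height_mm = gray/255 × 0.131; cell vol = 1.22² × mean(4 corners)
unit = 1.22² × 0.131 / (4×255) = 0.000191157 mm³ per gray-sum
row 0: Σ corner-gray over 15 cells = 7524  → 1.4383
row 1: Σ corner-gray over 15 cells = 7536  → 1.4406
row 2: Σ corner-gray over 15 cells = 7763  → 1.4840
row 3: Σ corner-gray over 15 cells = 8111  → 1.5505
row 4: Σ corner-gray over 15 cells = 8060  → 1.5407
row 5: Σ corner-gray over 15 cells = 7385  → 1.4117
row 6: Σ corner-gray over 15 cells = 7560  → 1.4451
row 7: Σ corner-gray over 15 cells = 8059  → 1.5405
row 8: Σ corner-gray over 15 cells = 7183  → 1.3731
row 9: Σ corner-gray over 15 cells = 6540  → 1.2502
row 10: Σ corner-gray over 15 cells = 7523  → 1.4381
row 11: Σ corner-gray over 15 cells = 7422  → 1.4188
Σ rows: total corner-gray = 90666  → 17.3315 mm³

17.331


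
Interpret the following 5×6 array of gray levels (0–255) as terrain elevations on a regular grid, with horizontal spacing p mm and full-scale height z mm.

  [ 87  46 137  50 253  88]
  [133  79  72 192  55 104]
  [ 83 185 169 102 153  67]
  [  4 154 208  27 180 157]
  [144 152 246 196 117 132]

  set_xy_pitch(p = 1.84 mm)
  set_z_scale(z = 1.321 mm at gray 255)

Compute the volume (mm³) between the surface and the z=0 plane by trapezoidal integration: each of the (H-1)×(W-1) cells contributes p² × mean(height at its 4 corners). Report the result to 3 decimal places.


height_mm = gray/255 × 1.321; cell vol = 1.84² × mean(4 corners)
unit = 1.84² × 1.321 / (4×255) = 0.00438468 mm³ per gray-sum
row 0: Σ corner-gray over 5 cells = 2180  → 9.5586
row 1: Σ corner-gray over 5 cells = 2401  → 10.5276
row 2: Σ corner-gray over 5 cells = 2667  → 11.6940
row 3: Σ corner-gray over 5 cells = 2997  → 13.1409
Σ rows: total corner-gray = 10245  → 44.9211 mm³

44.921


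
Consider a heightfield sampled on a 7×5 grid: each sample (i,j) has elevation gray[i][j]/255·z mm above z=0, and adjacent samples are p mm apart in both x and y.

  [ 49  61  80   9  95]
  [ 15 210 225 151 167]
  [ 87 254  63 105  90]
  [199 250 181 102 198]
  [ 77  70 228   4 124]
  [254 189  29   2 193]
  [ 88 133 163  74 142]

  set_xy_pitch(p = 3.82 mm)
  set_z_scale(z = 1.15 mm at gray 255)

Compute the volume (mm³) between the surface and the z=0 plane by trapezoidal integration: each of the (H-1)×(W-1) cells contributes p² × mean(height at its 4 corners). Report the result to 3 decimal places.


height_mm = gray/255 × 1.15; cell vol = 3.82² × mean(4 corners)
unit = 3.82² × 1.15 / (4×255) = 0.0164522 mm³ per gray-sum
row 0: Σ corner-gray over 4 cells = 1798  → 29.5811
row 1: Σ corner-gray over 4 cells = 2375  → 39.0740
row 2: Σ corner-gray over 4 cells = 2484  → 40.8673
row 3: Σ corner-gray over 4 cells = 2268  → 37.3136
row 4: Σ corner-gray over 4 cells = 1692  → 27.8371
row 5: Σ corner-gray over 4 cells = 1857  → 30.5518
Σ rows: total corner-gray = 12474  → 205.2249 mm³

205.225


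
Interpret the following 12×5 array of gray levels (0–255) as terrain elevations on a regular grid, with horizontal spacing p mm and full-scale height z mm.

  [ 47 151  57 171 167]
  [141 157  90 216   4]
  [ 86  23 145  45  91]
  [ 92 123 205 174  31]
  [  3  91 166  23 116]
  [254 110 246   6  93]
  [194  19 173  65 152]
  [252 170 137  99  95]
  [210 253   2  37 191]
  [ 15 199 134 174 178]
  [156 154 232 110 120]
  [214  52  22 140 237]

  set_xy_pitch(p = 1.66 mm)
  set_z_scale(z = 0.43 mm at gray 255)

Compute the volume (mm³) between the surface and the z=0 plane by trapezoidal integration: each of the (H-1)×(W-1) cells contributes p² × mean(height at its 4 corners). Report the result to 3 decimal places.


height_mm = gray/255 × 0.43; cell vol = 1.66² × mean(4 corners)
unit = 1.66² × 0.43 / (4×255) = 0.00116167 mm³ per gray-sum
row 0: Σ corner-gray over 4 cells = 2043  → 2.3733
row 1: Σ corner-gray over 4 cells = 1674  → 1.9446
row 2: Σ corner-gray over 4 cells = 1730  → 2.0097
row 3: Σ corner-gray over 4 cells = 1806  → 2.0980
row 4: Σ corner-gray over 4 cells = 1750  → 2.0329
row 5: Σ corner-gray over 4 cells = 1931  → 2.2432
row 6: Σ corner-gray over 4 cells = 2019  → 2.3454
row 7: Σ corner-gray over 4 cells = 2144  → 2.4906
row 8: Σ corner-gray over 4 cells = 2192  → 2.5464
row 9: Σ corner-gray over 4 cells = 2475  → 2.8751
row 10: Σ corner-gray over 4 cells = 2147  → 2.4941
Σ rows: total corner-gray = 21911  → 25.4535 mm³

25.453


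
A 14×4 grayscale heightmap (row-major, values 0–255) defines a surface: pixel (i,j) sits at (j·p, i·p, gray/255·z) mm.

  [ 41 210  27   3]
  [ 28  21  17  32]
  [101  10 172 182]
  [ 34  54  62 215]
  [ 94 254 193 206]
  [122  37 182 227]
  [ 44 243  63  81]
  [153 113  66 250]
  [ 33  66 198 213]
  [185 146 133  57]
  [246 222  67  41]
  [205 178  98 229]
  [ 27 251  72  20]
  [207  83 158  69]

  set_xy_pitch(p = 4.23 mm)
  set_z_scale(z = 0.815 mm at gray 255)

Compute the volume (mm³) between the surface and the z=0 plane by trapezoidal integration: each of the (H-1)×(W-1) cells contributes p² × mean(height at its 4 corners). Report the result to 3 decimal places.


height_mm = gray/255 × 0.815; cell vol = 4.23² × mean(4 corners)
unit = 4.23² × 0.815 / (4×255) = 0.0142968 mm³ per gray-sum
row 0: Σ corner-gray over 3 cells = 654  → 9.3501
row 1: Σ corner-gray over 3 cells = 783  → 11.1944
row 2: Σ corner-gray over 3 cells = 1128  → 16.1268
row 3: Σ corner-gray over 3 cells = 1675  → 23.9471
row 4: Σ corner-gray over 3 cells = 1981  → 28.3219
row 5: Σ corner-gray over 3 cells = 1524  → 21.7883
row 6: Σ corner-gray over 3 cells = 1498  → 21.4166
row 7: Σ corner-gray over 3 cells = 1535  → 21.9456
row 8: Σ corner-gray over 3 cells = 1574  → 22.5031
row 9: Σ corner-gray over 3 cells = 1665  → 23.8041
row 10: Σ corner-gray over 3 cells = 1851  → 26.4633
row 11: Σ corner-gray over 3 cells = 1679  → 24.0043
row 12: Σ corner-gray over 3 cells = 1451  → 20.7446
Σ rows: total corner-gray = 18998  → 271.6102 mm³

271.610


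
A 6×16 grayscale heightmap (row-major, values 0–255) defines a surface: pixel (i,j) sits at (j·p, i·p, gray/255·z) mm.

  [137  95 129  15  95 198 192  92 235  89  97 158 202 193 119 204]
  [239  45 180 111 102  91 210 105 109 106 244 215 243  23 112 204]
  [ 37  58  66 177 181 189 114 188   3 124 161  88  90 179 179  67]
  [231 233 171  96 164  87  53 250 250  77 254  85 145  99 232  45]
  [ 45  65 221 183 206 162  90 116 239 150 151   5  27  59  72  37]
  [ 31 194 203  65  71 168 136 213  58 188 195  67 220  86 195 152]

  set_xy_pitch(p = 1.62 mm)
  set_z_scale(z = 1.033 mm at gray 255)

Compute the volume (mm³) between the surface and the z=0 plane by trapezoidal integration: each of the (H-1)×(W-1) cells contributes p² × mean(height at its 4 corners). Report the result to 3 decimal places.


108.467

height_mm = gray/255 × 1.033; cell vol = 1.62² × mean(4 corners)
unit = 1.62² × 1.033 / (4×255) = 0.00265785 mm³ per gray-sum
row 0: Σ corner-gray over 15 cells = 8394  → 22.3100
row 1: Σ corner-gray over 15 cells = 7933  → 21.0847
row 2: Σ corner-gray over 15 cells = 8366  → 22.2356
row 3: Σ corner-gray over 15 cells = 8242  → 21.9060
row 4: Σ corner-gray over 15 cells = 7875  → 20.9306
Σ rows: total corner-gray = 40810  → 108.4668 mm³


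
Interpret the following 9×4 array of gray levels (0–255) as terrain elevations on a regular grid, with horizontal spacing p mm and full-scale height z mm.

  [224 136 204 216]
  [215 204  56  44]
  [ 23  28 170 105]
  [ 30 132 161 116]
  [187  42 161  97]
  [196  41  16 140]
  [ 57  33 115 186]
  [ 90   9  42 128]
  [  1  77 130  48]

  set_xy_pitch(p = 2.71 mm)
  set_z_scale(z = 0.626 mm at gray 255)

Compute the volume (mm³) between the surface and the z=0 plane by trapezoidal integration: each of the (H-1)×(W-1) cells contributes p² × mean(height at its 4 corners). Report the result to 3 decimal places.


height_mm = gray/255 × 0.626; cell vol = 2.71² × mean(4 corners)
unit = 2.71² × 0.626 / (4×255) = 0.00450726 mm³ per gray-sum
row 0: Σ corner-gray over 3 cells = 1899  → 8.5593
row 1: Σ corner-gray over 3 cells = 1303  → 5.8730
row 2: Σ corner-gray over 3 cells = 1256  → 5.6611
row 3: Σ corner-gray over 3 cells = 1422  → 6.4093
row 4: Σ corner-gray over 3 cells = 1140  → 5.1383
row 5: Σ corner-gray over 3 cells = 989  → 4.4577
row 6: Σ corner-gray over 3 cells = 859  → 3.8717
row 7: Σ corner-gray over 3 cells = 783  → 3.5292
Σ rows: total corner-gray = 9651  → 43.4996 mm³

43.500


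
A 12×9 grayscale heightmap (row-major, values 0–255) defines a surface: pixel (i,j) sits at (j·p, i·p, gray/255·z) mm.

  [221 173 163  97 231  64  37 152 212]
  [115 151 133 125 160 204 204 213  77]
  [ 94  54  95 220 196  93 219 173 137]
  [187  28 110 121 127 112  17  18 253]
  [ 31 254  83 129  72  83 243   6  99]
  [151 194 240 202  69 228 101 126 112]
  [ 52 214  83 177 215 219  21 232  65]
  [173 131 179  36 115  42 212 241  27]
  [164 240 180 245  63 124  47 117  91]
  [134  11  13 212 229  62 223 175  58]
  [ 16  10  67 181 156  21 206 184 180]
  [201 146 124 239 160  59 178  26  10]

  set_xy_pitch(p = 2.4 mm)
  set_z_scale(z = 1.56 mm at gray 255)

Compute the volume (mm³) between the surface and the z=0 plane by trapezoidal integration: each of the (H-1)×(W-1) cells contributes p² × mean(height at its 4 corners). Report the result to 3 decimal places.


418.606

height_mm = gray/255 × 1.56; cell vol = 2.4² × mean(4 corners)
unit = 2.4² × 1.56 / (4×255) = 0.00880941 mm³ per gray-sum
row 0: Σ corner-gray over 8 cells = 4839  → 42.6287
row 1: Σ corner-gray over 8 cells = 4903  → 43.1925
row 2: Σ corner-gray over 8 cells = 3837  → 33.8017
row 3: Σ corner-gray over 8 cells = 3376  → 29.7406
row 4: Σ corner-gray over 8 cells = 4453  → 39.2283
row 5: Σ corner-gray over 8 cells = 5022  → 44.2409
row 6: Σ corner-gray over 8 cells = 4551  → 40.0916
row 7: Σ corner-gray over 8 cells = 4399  → 38.7526
row 8: Σ corner-gray over 8 cells = 4329  → 38.1359
row 9: Σ corner-gray over 8 cells = 3888  → 34.2510
row 10: Σ corner-gray over 8 cells = 3921  → 34.5417
Σ rows: total corner-gray = 47518  → 418.6056 mm³


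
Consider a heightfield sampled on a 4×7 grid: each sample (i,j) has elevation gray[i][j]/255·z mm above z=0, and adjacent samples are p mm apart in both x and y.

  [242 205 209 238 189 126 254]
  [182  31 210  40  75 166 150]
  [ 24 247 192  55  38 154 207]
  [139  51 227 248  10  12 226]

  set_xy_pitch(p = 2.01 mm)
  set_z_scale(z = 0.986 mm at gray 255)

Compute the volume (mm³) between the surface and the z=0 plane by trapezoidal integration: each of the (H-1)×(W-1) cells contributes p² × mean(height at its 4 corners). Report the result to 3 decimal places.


38.465

height_mm = gray/255 × 0.986; cell vol = 2.01² × mean(4 corners)
unit = 2.01² × 0.986 / (4×255) = 0.00390543 mm³ per gray-sum
row 0: Σ corner-gray over 6 cells = 3806  → 14.8641
row 1: Σ corner-gray over 6 cells = 2979  → 11.6343
row 2: Σ corner-gray over 6 cells = 3064  → 11.9662
Σ rows: total corner-gray = 9849  → 38.4646 mm³


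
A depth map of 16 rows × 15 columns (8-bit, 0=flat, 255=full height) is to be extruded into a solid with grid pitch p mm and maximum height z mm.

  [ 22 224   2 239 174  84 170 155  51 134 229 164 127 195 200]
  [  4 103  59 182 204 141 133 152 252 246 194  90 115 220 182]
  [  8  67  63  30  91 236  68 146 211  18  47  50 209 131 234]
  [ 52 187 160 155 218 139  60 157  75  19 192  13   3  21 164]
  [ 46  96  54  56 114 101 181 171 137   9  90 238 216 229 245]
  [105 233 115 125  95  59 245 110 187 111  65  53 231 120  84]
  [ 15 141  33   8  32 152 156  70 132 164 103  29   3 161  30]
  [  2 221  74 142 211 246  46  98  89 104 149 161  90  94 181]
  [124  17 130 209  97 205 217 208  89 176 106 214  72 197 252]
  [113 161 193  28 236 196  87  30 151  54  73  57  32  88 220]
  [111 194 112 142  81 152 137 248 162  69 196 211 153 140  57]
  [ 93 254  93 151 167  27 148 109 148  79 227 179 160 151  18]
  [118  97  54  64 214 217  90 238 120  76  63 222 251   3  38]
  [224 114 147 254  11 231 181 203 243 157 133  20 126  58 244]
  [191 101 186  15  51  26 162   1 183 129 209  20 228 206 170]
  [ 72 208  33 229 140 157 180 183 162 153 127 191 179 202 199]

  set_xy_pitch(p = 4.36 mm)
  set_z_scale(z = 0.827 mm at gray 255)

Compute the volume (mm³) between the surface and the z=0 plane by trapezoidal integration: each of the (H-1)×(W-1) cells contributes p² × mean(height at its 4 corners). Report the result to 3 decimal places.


height_mm = gray/255 × 0.827; cell vol = 4.36² × mean(4 corners)
unit = 4.36² × 0.827 / (4×255) = 0.0154127 mm³ per gray-sum
row 0: Σ corner-gray over 14 cells = 8486  → 130.7920
row 1: Σ corner-gray over 14 cells = 7344  → 113.1908
row 2: Σ corner-gray over 14 cells = 5990  → 92.3220
row 3: Σ corner-gray over 14 cells = 6689  → 103.0955
row 4: Σ corner-gray over 14 cells = 7362  → 113.4682
row 5: Σ corner-gray over 14 cells = 6100  → 94.0174
row 6: Σ corner-gray over 14 cells = 6046  → 93.1851
row 7: Σ corner-gray over 14 cells = 7883  → 121.4982
row 8: Σ corner-gray over 14 cells = 7355  → 113.3603
row 9: Σ corner-gray over 14 cells = 7267  → 112.0040
row 10: Σ corner-gray over 14 cells = 8059  → 124.2108
row 11: Σ corner-gray over 14 cells = 7471  → 115.1482
row 12: Σ corner-gray over 14 cells = 7798  → 120.1881
row 13: Σ corner-gray over 14 cells = 7619  → 117.4293
row 14: Σ corner-gray over 14 cells = 7954  → 122.5925
Σ rows: total corner-gray = 109423  → 1686.5023 mm³

1686.502


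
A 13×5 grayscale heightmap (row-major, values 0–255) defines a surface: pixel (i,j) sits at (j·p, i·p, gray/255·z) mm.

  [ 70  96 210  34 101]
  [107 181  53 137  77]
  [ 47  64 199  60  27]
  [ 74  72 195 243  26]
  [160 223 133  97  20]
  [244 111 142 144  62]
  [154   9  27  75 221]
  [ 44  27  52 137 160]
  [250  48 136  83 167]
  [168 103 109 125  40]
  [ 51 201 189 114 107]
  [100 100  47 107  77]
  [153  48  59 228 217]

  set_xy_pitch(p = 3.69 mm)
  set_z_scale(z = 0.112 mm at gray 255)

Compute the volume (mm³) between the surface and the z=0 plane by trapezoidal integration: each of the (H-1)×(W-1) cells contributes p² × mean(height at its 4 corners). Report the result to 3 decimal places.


height_mm = gray/255 × 0.112; cell vol = 3.69² × mean(4 corners)
unit = 3.69² × 0.112 / (4×255) = 0.0014951 mm³ per gray-sum
row 0: Σ corner-gray over 4 cells = 1777  → 2.6568
row 1: Σ corner-gray over 4 cells = 1646  → 2.4609
row 2: Σ corner-gray over 4 cells = 1840  → 2.7510
row 3: Σ corner-gray over 4 cells = 2206  → 3.2982
row 4: Σ corner-gray over 4 cells = 2186  → 3.2683
row 5: Σ corner-gray over 4 cells = 1697  → 2.5372
row 6: Σ corner-gray over 4 cells = 1233  → 1.8435
row 7: Σ corner-gray over 4 cells = 1587  → 2.3727
row 8: Σ corner-gray over 4 cells = 1833  → 2.7405
row 9: Σ corner-gray over 4 cells = 2048  → 3.0620
row 10: Σ corner-gray over 4 cells = 1851  → 2.7674
row 11: Σ corner-gray over 4 cells = 1725  → 2.5790
Σ rows: total corner-gray = 21629  → 32.3375 mm³

32.338


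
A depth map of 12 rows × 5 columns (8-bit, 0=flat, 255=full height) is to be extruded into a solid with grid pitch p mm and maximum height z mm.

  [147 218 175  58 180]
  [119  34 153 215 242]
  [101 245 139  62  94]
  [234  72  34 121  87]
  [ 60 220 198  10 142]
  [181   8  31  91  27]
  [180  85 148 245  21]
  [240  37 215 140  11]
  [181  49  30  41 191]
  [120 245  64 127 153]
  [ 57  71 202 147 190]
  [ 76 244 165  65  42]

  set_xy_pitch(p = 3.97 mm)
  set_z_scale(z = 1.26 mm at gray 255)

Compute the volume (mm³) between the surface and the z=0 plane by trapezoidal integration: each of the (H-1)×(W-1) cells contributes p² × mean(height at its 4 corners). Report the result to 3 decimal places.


height_mm = gray/255 × 1.26; cell vol = 3.97² × mean(4 corners)
unit = 3.97² × 1.26 / (4×255) = 0.0194693 mm³ per gray-sum
row 0: Σ corner-gray over 4 cells = 2394  → 46.6096
row 1: Σ corner-gray over 4 cells = 2252  → 43.8450
row 2: Σ corner-gray over 4 cells = 1862  → 36.2519
row 3: Σ corner-gray over 4 cells = 1833  → 35.6873
row 4: Σ corner-gray over 4 cells = 1526  → 29.7102
row 5: Σ corner-gray over 4 cells = 1625  → 31.6377
row 6: Σ corner-gray over 4 cells = 2192  → 42.6768
row 7: Σ corner-gray over 4 cells = 1647  → 32.0660
row 8: Σ corner-gray over 4 cells = 1757  → 34.2076
row 9: Σ corner-gray over 4 cells = 2232  → 43.4556
row 10: Σ corner-gray over 4 cells = 2153  → 41.9175
Σ rows: total corner-gray = 21473  → 418.0653 mm³

418.065


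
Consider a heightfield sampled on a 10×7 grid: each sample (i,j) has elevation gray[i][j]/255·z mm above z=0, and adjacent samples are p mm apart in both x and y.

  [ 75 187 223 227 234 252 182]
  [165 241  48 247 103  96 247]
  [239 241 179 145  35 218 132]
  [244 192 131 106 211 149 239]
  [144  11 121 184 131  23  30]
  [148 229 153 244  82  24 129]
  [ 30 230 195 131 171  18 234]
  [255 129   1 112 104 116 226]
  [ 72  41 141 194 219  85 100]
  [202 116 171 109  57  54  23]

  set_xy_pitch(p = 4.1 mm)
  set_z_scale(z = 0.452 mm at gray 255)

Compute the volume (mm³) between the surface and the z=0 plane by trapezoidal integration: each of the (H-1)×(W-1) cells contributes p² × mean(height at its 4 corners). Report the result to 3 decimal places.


height_mm = gray/255 × 0.452; cell vol = 4.1² × mean(4 corners)
unit = 4.1² × 0.452 / (4×255) = 0.00744914 mm³ per gray-sum
row 0: Σ corner-gray over 6 cells = 4385  → 32.6645
row 1: Σ corner-gray over 6 cells = 3889  → 28.9697
row 2: Σ corner-gray over 6 cells = 4068  → 30.3031
row 3: Σ corner-gray over 6 cells = 3175  → 23.6510
row 4: Σ corner-gray over 6 cells = 2855  → 21.2673
row 5: Σ corner-gray over 6 cells = 3495  → 26.0347
row 6: Σ corner-gray over 6 cells = 3159  → 23.5318
row 7: Σ corner-gray over 6 cells = 2937  → 21.8781
row 8: Σ corner-gray over 6 cells = 2771  → 20.6416
Σ rows: total corner-gray = 30734  → 228.9418 mm³

228.942


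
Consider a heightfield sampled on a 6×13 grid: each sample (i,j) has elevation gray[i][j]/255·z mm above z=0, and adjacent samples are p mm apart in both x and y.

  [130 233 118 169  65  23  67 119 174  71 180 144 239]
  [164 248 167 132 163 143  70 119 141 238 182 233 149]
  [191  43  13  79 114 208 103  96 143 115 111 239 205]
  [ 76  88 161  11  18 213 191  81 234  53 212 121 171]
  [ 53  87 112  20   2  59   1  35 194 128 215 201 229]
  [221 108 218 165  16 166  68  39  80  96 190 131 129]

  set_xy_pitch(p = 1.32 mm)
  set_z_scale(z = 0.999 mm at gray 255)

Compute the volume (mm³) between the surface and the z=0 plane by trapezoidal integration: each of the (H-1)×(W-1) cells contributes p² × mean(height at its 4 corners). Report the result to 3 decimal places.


52.259

height_mm = gray/255 × 0.999; cell vol = 1.32² × mean(4 corners)
unit = 1.32² × 0.999 / (4×255) = 0.00170653 mm³ per gray-sum
row 0: Σ corner-gray over 12 cells = 7080  → 12.0822
row 1: Σ corner-gray over 12 cells = 6909  → 11.7904
row 2: Σ corner-gray over 12 cells = 5937  → 10.1317
row 3: Σ corner-gray over 12 cells = 5403  → 9.2204
row 4: Σ corner-gray over 12 cells = 5294  → 9.0344
Σ rows: total corner-gray = 30623  → 52.2590 mm³


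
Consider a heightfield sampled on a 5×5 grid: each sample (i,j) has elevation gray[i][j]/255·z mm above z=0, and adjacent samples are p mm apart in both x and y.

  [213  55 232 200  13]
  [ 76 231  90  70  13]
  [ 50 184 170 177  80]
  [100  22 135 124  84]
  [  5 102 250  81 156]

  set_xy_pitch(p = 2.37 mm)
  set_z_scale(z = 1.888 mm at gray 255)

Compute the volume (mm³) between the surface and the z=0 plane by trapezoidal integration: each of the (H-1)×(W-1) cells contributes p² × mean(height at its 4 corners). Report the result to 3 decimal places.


height_mm = gray/255 × 1.888; cell vol = 2.37² × mean(4 corners)
unit = 2.37² × 1.888 / (4×255) = 0.0103968 mm³ per gray-sum
row 0: Σ corner-gray over 4 cells = 2071  → 21.5317
row 1: Σ corner-gray over 4 cells = 2063  → 21.4485
row 2: Σ corner-gray over 4 cells = 1938  → 20.1489
row 3: Σ corner-gray over 4 cells = 1773  → 18.4335
Σ rows: total corner-gray = 7845  → 81.5627 mm³

81.563


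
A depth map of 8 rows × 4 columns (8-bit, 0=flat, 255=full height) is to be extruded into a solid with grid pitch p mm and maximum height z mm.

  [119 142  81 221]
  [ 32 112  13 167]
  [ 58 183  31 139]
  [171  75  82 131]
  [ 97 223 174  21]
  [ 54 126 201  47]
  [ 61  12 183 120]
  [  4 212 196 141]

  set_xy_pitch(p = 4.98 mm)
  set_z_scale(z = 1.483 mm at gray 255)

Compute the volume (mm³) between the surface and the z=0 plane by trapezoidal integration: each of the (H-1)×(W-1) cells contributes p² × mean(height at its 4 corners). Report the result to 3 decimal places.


height_mm = gray/255 × 1.483; cell vol = 4.98² × mean(4 corners)
unit = 4.98² × 1.483 / (4×255) = 0.0360578 mm³ per gray-sum
row 0: Σ corner-gray over 3 cells = 1235  → 44.5314
row 1: Σ corner-gray over 3 cells = 1074  → 38.7261
row 2: Σ corner-gray over 3 cells = 1241  → 44.7478
row 3: Σ corner-gray over 3 cells = 1528  → 55.0964
row 4: Σ corner-gray over 3 cells = 1667  → 60.1084
row 5: Σ corner-gray over 3 cells = 1326  → 47.8127
row 6: Σ corner-gray over 3 cells = 1532  → 55.2406
Σ rows: total corner-gray = 9603  → 346.2634 mm³

346.263


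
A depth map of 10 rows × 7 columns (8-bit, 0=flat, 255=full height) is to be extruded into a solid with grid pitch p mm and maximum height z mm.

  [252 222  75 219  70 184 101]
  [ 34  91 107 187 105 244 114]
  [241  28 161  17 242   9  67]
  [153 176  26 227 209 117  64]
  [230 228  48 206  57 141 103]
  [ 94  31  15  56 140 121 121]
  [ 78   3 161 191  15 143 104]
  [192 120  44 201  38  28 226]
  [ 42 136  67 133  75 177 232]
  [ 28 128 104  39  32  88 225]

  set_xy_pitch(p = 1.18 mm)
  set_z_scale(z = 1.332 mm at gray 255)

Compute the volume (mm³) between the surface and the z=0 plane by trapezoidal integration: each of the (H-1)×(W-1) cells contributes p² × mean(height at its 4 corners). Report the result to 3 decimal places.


height_mm = gray/255 × 1.332; cell vol = 1.18² × mean(4 corners)
unit = 1.18² × 1.332 / (4×255) = 0.00181831 mm³ per gray-sum
row 0: Σ corner-gray over 6 cells = 3509  → 6.3805
row 1: Σ corner-gray over 6 cells = 2838  → 5.1604
row 2: Σ corner-gray over 6 cells = 2949  → 5.3622
row 3: Σ corner-gray over 6 cells = 3420  → 6.2186
row 4: Σ corner-gray over 6 cells = 2634  → 4.7894
row 5: Σ corner-gray over 6 cells = 2149  → 3.9075
row 6: Σ corner-gray over 6 cells = 2488  → 4.5240
row 7: Σ corner-gray over 6 cells = 2730  → 4.9640
row 8: Σ corner-gray over 6 cells = 2485  → 4.5185
Σ rows: total corner-gray = 25202  → 45.8251 mm³

45.825


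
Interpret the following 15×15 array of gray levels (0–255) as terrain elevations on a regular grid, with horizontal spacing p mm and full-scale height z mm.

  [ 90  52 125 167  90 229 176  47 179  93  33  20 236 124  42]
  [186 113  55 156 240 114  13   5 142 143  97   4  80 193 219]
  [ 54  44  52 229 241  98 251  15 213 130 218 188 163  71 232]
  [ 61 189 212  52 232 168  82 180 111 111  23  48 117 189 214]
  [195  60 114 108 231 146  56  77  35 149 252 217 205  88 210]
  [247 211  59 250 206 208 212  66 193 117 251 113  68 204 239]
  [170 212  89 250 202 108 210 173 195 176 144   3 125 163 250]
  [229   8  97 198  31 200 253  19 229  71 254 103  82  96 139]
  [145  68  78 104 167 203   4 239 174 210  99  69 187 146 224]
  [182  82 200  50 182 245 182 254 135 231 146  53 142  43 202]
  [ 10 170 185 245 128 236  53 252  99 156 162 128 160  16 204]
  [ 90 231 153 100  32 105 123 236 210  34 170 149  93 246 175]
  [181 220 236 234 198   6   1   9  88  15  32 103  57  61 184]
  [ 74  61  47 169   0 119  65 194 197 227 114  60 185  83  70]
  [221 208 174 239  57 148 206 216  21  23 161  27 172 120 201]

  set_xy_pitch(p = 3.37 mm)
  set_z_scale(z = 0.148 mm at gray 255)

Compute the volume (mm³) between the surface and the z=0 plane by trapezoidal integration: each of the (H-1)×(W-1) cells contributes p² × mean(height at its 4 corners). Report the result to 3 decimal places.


height_mm = gray/255 × 0.148; cell vol = 3.37² × mean(4 corners)
unit = 3.37² × 0.148 / (4×255) = 0.00164786 mm³ per gray-sum
row 0: Σ corner-gray over 14 cells = 6389  → 10.5282
row 1: Σ corner-gray over 14 cells = 7227  → 11.9091
row 2: Σ corner-gray over 14 cells = 7815  → 12.8781
row 3: Σ corner-gray over 14 cells = 7584  → 12.4974
row 4: Σ corner-gray over 14 cells = 8683  → 14.3084
row 5: Σ corner-gray over 14 cells = 9322  → 15.3614
row 6: Σ corner-gray over 14 cells = 8170  → 13.4630
row 7: Σ corner-gray over 14 cells = 7515  → 12.3837
row 8: Σ corner-gray over 14 cells = 8139  → 13.4120
row 9: Σ corner-gray over 14 cells = 8468  → 13.9541
row 10: Σ corner-gray over 14 cells = 8223  → 13.5504
row 11: Σ corner-gray over 14 cells = 6914  → 11.3933
row 12: Σ corner-gray over 14 cells = 6071  → 10.0042
row 13: Σ corner-gray over 14 cells = 7152  → 11.7855
Σ rows: total corner-gray = 107672  → 177.4288 mm³

177.429


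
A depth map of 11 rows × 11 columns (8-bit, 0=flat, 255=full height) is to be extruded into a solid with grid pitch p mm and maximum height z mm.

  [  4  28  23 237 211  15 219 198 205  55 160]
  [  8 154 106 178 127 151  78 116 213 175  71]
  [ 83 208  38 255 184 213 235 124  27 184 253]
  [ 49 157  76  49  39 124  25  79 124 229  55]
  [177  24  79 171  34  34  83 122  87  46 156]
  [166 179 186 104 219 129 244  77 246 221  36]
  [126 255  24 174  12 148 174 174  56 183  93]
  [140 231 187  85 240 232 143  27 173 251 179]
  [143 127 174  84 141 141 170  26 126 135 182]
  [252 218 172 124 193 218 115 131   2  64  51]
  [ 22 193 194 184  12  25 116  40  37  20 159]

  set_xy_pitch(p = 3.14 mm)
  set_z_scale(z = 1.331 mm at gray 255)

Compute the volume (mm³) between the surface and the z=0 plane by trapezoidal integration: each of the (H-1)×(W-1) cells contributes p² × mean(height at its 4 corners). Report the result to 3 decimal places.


height_mm = gray/255 × 1.331; cell vol = 3.14² × mean(4 corners)
unit = 3.14² × 1.331 / (4×255) = 0.0128658 mm³ per gray-sum
row 0: Σ corner-gray over 10 cells = 5221  → 67.1724
row 1: Σ corner-gray over 10 cells = 5947  → 76.5130
row 2: Σ corner-gray over 10 cells = 5180  → 66.6449
row 3: Σ corner-gray over 10 cells = 3601  → 46.3298
row 4: Σ corner-gray over 10 cells = 5105  → 65.6800
row 5: Σ corner-gray over 10 cells = 6031  → 77.5937
row 6: Σ corner-gray over 10 cells = 6076  → 78.1727
row 7: Σ corner-gray over 10 cells = 6030  → 77.5808
row 8: Σ corner-gray over 10 cells = 5350  → 68.8321
row 9: Σ corner-gray over 10 cells = 4600  → 59.1827
Σ rows: total corner-gray = 53141  → 683.7021 mm³

683.702


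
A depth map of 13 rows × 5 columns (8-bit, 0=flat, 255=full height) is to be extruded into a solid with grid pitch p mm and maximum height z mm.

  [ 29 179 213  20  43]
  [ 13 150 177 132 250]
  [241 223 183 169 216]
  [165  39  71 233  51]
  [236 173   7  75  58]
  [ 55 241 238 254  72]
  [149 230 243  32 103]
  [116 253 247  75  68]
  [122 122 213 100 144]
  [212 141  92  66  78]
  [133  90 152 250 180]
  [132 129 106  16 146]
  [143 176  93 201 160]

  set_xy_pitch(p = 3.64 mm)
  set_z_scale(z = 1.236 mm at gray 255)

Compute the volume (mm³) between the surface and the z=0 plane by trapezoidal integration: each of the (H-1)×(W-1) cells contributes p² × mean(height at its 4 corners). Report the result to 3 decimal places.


444.847

height_mm = gray/255 × 1.236; cell vol = 3.64² × mean(4 corners)
unit = 3.64² × 1.236 / (4×255) = 0.0160554 mm³ per gray-sum
row 0: Σ corner-gray over 4 cells = 2077  → 33.3471
row 1: Σ corner-gray over 4 cells = 2788  → 44.7624
row 2: Σ corner-gray over 4 cells = 2509  → 40.2830
row 3: Σ corner-gray over 4 cells = 1706  → 27.3905
row 4: Σ corner-gray over 4 cells = 2397  → 38.4848
row 5: Σ corner-gray over 4 cells = 2855  → 45.8382
row 6: Σ corner-gray over 4 cells = 2596  → 41.6798
row 7: Σ corner-gray over 4 cells = 2470  → 39.6568
row 8: Σ corner-gray over 4 cells = 2024  → 32.4961
row 9: Σ corner-gray over 4 cells = 2185  → 35.0810
row 10: Σ corner-gray over 4 cells = 2077  → 33.3471
row 11: Σ corner-gray over 4 cells = 2023  → 32.4801
Σ rows: total corner-gray = 27707  → 444.8469 mm³


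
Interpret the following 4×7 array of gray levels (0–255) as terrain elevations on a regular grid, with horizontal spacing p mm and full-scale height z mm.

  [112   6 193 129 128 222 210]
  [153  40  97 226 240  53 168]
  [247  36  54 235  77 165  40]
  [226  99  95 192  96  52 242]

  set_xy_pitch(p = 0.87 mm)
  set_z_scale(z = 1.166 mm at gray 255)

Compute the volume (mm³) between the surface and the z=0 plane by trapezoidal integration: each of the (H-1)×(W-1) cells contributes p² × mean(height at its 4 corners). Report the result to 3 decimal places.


height_mm = gray/255 × 1.166; cell vol = 0.87² × mean(4 corners)
unit = 0.87² × 1.166 / (4×255) = 0.000865241 mm³ per gray-sum
row 0: Σ corner-gray over 6 cells = 3311  → 2.8648
row 1: Σ corner-gray over 6 cells = 3054  → 2.6424
row 2: Σ corner-gray over 6 cells = 2957  → 2.5585
Σ rows: total corner-gray = 9322  → 8.0658 mm³

8.066


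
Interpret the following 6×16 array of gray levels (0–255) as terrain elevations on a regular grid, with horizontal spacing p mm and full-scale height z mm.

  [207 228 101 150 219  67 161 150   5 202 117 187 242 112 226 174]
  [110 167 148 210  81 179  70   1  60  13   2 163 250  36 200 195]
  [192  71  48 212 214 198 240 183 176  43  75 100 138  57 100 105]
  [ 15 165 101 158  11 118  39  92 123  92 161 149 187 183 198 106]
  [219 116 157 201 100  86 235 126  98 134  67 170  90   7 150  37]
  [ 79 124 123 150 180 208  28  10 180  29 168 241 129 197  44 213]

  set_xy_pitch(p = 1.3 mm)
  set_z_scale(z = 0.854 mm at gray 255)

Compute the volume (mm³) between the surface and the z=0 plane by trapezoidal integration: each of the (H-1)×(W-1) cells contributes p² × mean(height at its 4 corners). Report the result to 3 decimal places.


54.310

height_mm = gray/255 × 0.854; cell vol = 1.3² × mean(4 corners)
unit = 1.3² × 0.854 / (4×255) = 0.00141496 mm³ per gray-sum
row 0: Σ corner-gray over 15 cells = 8180  → 11.5744
row 1: Σ corner-gray over 15 cells = 7472  → 10.5726
row 2: Σ corner-gray over 15 cells = 7682  → 10.8697
row 3: Σ corner-gray over 15 cells = 7405  → 10.4778
row 4: Σ corner-gray over 15 cells = 7644  → 10.8160
Σ rows: total corner-gray = 38383  → 54.3104 mm³
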